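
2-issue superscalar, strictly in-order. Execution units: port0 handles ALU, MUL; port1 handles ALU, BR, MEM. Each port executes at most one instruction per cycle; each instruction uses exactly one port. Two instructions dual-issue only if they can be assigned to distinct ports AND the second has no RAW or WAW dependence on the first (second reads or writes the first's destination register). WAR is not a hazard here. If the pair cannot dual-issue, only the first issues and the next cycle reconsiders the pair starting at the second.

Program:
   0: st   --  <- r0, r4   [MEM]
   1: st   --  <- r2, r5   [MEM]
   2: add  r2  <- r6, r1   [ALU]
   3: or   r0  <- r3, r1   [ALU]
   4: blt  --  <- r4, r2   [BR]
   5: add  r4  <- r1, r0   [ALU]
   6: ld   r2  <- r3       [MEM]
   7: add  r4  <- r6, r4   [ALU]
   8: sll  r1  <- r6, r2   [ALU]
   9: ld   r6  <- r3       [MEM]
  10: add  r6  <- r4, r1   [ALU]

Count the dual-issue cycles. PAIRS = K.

c0: i0 st.MEM  no-port MEM/MEM
c1: i1,i2 st.MEM+add.ALU  dual
c2: i3,i4 or.ALU+blt.BR  dual
c3: i5,i6 add.ALU+ld.MEM  dual
c4: i7,i8 add.ALU+sll.ALU  dual
c5: i9 ld.MEM  WAW r6
c6: i10 add.ALU  tail

PAIRS = 4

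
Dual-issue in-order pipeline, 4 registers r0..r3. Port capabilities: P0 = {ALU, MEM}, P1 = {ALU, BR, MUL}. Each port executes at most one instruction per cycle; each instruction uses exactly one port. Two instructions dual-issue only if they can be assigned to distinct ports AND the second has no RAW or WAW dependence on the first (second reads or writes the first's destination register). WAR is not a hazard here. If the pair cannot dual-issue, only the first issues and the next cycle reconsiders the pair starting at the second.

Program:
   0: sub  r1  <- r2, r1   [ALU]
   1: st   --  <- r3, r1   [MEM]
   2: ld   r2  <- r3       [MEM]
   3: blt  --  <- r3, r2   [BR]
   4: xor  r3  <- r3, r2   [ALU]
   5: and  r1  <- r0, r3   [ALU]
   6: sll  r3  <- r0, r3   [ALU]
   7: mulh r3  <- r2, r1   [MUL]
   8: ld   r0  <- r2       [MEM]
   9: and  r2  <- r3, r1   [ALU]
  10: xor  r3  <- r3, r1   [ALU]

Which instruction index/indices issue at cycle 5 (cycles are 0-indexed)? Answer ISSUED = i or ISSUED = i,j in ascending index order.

ISSUED = 7,8

c0: i0 sub  RAW r1
c1: i1 st  no-port MEM/MEM
c2: i2 ld  RAW r2
c3: i3+i4 blt+xor  2-wide
c4: i5+i6 and+sll  2-wide
c5: i7+i8 mulh+ld  2-wide
c6: i9+i10 and+xor  2-wide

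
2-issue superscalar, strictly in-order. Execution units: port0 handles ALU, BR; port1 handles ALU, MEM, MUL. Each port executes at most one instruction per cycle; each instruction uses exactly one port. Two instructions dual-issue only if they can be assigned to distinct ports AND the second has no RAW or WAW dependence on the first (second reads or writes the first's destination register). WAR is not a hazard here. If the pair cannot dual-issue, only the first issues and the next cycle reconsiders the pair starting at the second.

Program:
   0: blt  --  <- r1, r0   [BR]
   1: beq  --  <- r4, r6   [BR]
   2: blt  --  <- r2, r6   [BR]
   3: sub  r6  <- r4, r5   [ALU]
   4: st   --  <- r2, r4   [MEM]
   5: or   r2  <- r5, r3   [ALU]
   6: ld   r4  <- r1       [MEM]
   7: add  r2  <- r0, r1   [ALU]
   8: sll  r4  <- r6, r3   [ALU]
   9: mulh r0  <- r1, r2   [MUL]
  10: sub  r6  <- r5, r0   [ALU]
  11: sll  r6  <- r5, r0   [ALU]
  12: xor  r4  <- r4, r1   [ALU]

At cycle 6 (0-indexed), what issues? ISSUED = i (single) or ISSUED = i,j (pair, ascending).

ISSUED = 10

#0 head=0: blt i0 no-port BR/BR
#1 head=1: beq i1 no-port BR/BR
#2 head=2: blt+sub i2&i3 dual
#3 head=4: st+or i4&i5 dual
#4 head=6: ld+add i6&i7 dual
#5 head=8: sll+mulh i8&i9 dual
#6 head=10: sub i10 WAW r6
#7 head=11: sll+xor i11&i12 dual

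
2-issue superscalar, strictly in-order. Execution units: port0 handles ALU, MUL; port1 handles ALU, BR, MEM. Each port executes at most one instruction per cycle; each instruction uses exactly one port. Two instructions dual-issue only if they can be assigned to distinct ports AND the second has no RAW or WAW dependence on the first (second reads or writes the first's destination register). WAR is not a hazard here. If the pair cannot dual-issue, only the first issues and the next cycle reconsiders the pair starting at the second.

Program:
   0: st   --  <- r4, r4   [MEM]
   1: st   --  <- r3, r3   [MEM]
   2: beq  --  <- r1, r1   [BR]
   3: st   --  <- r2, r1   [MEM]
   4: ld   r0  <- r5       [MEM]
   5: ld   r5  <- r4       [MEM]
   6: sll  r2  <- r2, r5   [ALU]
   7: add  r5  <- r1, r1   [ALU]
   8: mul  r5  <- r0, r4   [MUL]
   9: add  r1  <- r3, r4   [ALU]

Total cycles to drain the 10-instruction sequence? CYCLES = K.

CYCLES = 8

  cy0 -> i0 (st.MEM) no-port MEM/MEM
  cy1 -> i1 (st.MEM) no-port MEM/BR
  cy2 -> i2 (beq.BR) no-port BR/MEM
  cy3 -> i3 (st.MEM) no-port MEM/MEM
  cy4 -> i4 (ld.MEM) no-port MEM/MEM
  cy5 -> i5 (ld.MEM) RAW r5
  cy6 -> i6,i7 (sll.ALU;add.ALU) dual
  cy7 -> i8,i9 (mul.MUL;add.ALU) dual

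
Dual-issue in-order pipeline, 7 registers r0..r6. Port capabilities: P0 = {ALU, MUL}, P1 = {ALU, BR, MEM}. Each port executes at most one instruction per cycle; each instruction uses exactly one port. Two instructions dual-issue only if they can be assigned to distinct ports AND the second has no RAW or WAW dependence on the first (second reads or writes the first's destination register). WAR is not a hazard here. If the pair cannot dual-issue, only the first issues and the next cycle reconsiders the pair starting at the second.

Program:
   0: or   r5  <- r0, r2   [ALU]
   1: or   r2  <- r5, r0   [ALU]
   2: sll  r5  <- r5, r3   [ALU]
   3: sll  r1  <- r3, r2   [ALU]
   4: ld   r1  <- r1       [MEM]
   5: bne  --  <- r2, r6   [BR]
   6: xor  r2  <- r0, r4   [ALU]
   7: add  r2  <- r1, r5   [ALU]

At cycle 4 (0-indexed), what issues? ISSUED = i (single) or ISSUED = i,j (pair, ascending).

t=0 i0:or ; RAW r5
t=1 i1/i2:or sll ; pair
t=2 i3:sll ; RAW+WAW r1
t=3 i4:ld ; no-port MEM/BR
t=4 i5/i6:bne xor ; pair
t=5 i7:add ; tail

ISSUED = 5,6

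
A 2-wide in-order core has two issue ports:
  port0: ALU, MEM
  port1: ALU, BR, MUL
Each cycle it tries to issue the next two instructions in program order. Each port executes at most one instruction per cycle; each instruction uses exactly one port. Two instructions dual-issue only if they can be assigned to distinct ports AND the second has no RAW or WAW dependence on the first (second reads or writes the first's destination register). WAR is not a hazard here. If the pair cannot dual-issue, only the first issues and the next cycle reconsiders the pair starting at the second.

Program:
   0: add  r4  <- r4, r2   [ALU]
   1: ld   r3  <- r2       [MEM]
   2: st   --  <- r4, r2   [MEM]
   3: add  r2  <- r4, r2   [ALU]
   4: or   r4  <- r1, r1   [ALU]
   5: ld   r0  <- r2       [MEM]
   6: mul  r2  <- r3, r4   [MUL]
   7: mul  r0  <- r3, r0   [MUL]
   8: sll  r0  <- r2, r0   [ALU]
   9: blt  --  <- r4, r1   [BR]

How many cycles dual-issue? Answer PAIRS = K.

PAIRS = 4

c0: i0/i1 add ld  dual
c1: i2/i3 st add  dual
c2: i4/i5 or ld  dual
c3: i6 mul  no-port MUL/MUL
c4: i7 mul  RAW+WAW r0
c5: i8/i9 sll blt  dual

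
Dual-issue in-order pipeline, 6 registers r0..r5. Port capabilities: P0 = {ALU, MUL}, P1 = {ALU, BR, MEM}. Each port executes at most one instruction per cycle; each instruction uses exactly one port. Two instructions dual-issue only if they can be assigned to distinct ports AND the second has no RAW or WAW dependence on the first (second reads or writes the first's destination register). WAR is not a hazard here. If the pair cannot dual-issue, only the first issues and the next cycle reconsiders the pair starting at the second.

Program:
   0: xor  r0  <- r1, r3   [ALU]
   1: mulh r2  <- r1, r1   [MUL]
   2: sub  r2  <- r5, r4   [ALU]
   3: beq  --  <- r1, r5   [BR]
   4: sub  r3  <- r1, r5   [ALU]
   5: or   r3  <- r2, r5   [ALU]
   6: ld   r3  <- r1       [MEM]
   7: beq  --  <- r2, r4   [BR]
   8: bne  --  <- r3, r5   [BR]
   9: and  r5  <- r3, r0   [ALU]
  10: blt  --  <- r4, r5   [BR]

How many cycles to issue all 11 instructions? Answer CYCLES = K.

CYCLES = 8

  cy0 -> i0/i1 (xor/mulh) pair
  cy1 -> i2/i3 (sub/beq) pair
  cy2 -> i4 (sub) WAW r3
  cy3 -> i5 (or) WAW r3
  cy4 -> i6 (ld) no-port MEM/BR
  cy5 -> i7 (beq) no-port BR/BR
  cy6 -> i8/i9 (bne/and) pair
  cy7 -> i10 (blt) tail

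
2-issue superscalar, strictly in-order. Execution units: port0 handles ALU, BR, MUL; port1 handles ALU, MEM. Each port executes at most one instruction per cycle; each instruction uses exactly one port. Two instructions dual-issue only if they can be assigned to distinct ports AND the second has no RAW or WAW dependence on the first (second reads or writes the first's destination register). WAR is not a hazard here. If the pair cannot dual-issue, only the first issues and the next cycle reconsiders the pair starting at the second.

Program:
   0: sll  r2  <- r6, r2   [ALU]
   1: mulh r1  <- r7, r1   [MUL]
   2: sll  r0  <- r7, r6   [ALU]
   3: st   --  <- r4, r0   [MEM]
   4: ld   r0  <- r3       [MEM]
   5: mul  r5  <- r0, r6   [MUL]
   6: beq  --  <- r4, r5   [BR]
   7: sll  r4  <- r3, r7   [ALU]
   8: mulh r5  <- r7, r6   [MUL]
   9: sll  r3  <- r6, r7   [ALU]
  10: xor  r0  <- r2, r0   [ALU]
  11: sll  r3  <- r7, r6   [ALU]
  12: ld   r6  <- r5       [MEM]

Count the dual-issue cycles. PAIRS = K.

  cy0 -> i0+i1 (sll.ALU/mulh.MUL) pair
  cy1 -> i2 (sll.ALU) RAW r0
  cy2 -> i3 (st.MEM) no-port MEM/MEM
  cy3 -> i4 (ld.MEM) RAW r0
  cy4 -> i5 (mul.MUL) no-port MUL/BR
  cy5 -> i6+i7 (beq.BR/sll.ALU) pair
  cy6 -> i8+i9 (mulh.MUL/sll.ALU) pair
  cy7 -> i10+i11 (xor.ALU/sll.ALU) pair
  cy8 -> i12 (ld.MEM) tail

PAIRS = 4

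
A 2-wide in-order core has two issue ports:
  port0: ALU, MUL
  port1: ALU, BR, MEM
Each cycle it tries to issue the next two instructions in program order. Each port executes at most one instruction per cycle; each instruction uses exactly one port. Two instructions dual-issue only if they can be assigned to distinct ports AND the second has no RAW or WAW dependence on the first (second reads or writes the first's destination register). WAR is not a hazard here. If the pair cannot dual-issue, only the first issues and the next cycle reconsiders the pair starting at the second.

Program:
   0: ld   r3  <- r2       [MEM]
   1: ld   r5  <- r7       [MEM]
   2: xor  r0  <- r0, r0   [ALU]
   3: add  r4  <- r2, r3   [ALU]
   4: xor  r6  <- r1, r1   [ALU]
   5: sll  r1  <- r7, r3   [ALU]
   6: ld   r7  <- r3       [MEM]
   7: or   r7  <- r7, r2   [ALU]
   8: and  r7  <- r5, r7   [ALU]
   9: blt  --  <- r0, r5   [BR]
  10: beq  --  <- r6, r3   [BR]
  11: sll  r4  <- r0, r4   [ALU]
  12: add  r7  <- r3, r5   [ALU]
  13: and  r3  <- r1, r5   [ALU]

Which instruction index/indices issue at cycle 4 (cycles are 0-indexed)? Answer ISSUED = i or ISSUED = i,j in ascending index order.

ISSUED = 7

[0] i0  ld  -- no-port MEM/MEM
[1] i1/i2  ld;xor  -- 2-wide
[2] i3/i4  add;xor  -- 2-wide
[3] i5/i6  sll;ld  -- 2-wide
[4] i7  or  -- RAW+WAW r7
[5] i8/i9  and;blt  -- 2-wide
[6] i10/i11  beq;sll  -- 2-wide
[7] i12/i13  add;and  -- 2-wide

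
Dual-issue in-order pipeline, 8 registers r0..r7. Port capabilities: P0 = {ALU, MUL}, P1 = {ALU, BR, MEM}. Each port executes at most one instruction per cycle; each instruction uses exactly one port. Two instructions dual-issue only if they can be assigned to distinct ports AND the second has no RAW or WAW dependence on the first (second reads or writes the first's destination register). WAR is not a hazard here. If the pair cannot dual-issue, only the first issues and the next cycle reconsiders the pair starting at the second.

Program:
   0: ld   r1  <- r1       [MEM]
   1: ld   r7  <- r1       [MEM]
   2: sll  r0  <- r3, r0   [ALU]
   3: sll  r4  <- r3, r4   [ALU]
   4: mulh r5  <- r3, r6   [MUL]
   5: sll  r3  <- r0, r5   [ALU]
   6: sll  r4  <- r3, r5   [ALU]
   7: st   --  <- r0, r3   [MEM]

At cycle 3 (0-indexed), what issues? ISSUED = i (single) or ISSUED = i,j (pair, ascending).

  cy0 -> i0 (ld.MEM) no-port MEM/MEM
  cy1 -> i1+i2 (ld.MEM sll.ALU) 2-wide
  cy2 -> i3+i4 (sll.ALU mulh.MUL) 2-wide
  cy3 -> i5 (sll.ALU) RAW r3
  cy4 -> i6+i7 (sll.ALU st.MEM) 2-wide

ISSUED = 5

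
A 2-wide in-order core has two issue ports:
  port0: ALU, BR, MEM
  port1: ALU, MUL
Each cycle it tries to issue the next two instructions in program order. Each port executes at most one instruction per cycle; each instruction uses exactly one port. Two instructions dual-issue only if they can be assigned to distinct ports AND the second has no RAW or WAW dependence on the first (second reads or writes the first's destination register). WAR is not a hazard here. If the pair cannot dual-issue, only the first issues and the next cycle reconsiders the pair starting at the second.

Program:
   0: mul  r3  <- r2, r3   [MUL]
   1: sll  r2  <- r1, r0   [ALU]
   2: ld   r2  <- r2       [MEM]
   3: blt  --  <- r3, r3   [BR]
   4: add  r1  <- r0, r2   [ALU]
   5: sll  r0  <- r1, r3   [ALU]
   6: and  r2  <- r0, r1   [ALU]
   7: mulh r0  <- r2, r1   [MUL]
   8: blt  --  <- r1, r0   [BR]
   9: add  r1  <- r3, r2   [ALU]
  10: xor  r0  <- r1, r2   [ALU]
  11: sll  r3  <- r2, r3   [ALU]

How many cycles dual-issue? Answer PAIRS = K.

  cy0 -> i0,i1 (mul.MUL;sll.ALU) pair
  cy1 -> i2 (ld.MEM) no-port MEM/BR
  cy2 -> i3,i4 (blt.BR;add.ALU) pair
  cy3 -> i5 (sll.ALU) RAW r0
  cy4 -> i6 (and.ALU) RAW r2
  cy5 -> i7 (mulh.MUL) RAW r0
  cy6 -> i8,i9 (blt.BR;add.ALU) pair
  cy7 -> i10,i11 (xor.ALU;sll.ALU) pair

PAIRS = 4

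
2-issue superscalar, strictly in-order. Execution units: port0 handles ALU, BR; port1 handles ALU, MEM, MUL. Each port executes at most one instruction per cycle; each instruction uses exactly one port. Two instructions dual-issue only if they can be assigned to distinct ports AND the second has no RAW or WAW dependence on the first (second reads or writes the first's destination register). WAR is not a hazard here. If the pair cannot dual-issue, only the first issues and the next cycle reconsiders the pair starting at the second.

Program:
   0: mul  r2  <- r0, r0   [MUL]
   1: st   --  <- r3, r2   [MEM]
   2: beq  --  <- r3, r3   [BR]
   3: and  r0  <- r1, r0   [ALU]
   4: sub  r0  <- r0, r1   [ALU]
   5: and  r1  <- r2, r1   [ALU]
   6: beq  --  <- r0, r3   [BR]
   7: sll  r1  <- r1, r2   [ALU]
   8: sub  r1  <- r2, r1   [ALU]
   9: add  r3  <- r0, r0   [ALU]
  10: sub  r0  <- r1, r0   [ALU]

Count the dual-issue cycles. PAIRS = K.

PAIRS = 4

[0] i0  mul  -- no-port MUL/MEM
[1] i1+i2  st;beq  -- pair
[2] i3  and  -- RAW+WAW r0
[3] i4+i5  sub;and  -- pair
[4] i6+i7  beq;sll  -- pair
[5] i8+i9  sub;add  -- pair
[6] i10  sub  -- tail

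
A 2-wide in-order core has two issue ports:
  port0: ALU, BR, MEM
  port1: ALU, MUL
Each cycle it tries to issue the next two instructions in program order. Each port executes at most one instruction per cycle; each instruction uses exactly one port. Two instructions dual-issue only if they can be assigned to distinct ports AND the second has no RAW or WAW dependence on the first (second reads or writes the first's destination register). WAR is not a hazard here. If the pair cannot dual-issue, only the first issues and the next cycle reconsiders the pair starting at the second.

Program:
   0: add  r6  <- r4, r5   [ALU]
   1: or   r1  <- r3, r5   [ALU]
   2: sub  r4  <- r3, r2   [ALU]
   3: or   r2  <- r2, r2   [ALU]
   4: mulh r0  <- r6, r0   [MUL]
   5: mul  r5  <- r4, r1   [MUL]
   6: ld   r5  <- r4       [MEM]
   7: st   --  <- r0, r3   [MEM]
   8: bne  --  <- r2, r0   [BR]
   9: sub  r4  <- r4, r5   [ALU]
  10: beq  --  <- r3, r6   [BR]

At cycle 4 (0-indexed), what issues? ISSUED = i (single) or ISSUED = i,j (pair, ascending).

ISSUED = 6

#0 head=0: add;or i0,i1 pair
#1 head=2: sub;or i2,i3 pair
#2 head=4: mulh i4 no-port MUL/MUL
#3 head=5: mul i5 WAW r5
#4 head=6: ld i6 no-port MEM/MEM
#5 head=7: st i7 no-port MEM/BR
#6 head=8: bne;sub i8,i9 pair
#7 head=10: beq i10 tail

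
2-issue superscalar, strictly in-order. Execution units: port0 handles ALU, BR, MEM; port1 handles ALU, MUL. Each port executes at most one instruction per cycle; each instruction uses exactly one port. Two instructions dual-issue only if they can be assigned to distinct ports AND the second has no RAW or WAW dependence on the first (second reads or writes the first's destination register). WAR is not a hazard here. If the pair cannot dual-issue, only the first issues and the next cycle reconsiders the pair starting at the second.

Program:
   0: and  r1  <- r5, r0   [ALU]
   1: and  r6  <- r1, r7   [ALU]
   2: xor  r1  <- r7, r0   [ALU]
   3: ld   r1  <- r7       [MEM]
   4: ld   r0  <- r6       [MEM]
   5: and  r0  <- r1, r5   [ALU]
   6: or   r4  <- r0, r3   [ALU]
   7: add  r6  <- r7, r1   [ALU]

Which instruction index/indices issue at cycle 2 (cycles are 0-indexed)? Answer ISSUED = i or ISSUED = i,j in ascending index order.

c0: i0 and.ALU  RAW r1
c1: i1/i2 and.ALU/xor.ALU  2-wide
c2: i3 ld.MEM  no-port MEM/MEM
c3: i4 ld.MEM  WAW r0
c4: i5 and.ALU  RAW r0
c5: i6/i7 or.ALU/add.ALU  2-wide

ISSUED = 3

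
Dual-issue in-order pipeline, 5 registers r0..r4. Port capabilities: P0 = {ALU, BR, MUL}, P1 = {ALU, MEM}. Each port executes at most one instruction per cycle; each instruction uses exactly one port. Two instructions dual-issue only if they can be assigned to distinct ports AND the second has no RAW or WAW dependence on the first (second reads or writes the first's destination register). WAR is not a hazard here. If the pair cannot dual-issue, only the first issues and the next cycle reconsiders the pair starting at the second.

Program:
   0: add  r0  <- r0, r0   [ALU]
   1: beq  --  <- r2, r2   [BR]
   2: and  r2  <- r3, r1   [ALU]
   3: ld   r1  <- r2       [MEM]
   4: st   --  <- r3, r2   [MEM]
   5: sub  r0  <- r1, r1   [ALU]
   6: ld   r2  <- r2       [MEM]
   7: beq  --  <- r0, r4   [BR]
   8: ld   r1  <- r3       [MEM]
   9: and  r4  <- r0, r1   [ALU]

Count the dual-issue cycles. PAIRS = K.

PAIRS = 3

t=0 i0&i1:add.ALU/beq.BR ; pair
t=1 i2:and.ALU ; RAW r2
t=2 i3:ld.MEM ; no-port MEM/MEM
t=3 i4&i5:st.MEM/sub.ALU ; pair
t=4 i6&i7:ld.MEM/beq.BR ; pair
t=5 i8:ld.MEM ; RAW r1
t=6 i9:and.ALU ; tail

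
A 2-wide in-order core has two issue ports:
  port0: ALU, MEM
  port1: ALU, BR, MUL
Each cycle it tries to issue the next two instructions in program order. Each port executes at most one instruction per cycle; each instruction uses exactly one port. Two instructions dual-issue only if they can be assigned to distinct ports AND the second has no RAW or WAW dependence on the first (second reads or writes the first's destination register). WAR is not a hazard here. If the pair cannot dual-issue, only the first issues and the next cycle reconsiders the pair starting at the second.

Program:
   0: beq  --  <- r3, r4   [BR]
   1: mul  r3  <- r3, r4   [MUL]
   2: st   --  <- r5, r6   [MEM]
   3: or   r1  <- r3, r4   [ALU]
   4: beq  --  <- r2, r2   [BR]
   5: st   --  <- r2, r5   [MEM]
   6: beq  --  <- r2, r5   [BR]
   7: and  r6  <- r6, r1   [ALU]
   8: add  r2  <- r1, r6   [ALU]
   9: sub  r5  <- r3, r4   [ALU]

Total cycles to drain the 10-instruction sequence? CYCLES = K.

t=0 i0:beq.BR ; no-port BR/MUL
t=1 i1&i2:mul.MUL st.MEM ; pair
t=2 i3&i4:or.ALU beq.BR ; pair
t=3 i5&i6:st.MEM beq.BR ; pair
t=4 i7:and.ALU ; RAW r6
t=5 i8&i9:add.ALU sub.ALU ; pair

CYCLES = 6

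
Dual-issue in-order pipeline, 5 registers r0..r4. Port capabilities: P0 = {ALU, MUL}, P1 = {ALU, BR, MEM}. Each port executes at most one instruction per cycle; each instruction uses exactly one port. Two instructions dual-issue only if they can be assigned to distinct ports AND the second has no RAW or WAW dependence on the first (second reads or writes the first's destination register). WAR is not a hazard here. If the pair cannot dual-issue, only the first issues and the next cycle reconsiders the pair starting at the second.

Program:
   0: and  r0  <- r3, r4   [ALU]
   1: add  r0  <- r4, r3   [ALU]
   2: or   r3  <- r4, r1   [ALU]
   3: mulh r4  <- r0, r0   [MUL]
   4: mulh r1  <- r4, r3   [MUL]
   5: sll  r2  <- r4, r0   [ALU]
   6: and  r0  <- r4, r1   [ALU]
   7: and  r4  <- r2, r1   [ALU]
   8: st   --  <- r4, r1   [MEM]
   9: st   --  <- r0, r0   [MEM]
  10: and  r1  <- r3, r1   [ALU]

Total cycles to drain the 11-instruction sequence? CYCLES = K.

CYCLES = 7

c0: i0 and  WAW r0
c1: i1+i2 add or  pair
c2: i3 mulh  no-port MUL/MUL
c3: i4+i5 mulh sll  pair
c4: i6+i7 and and  pair
c5: i8 st  no-port MEM/MEM
c6: i9+i10 st and  pair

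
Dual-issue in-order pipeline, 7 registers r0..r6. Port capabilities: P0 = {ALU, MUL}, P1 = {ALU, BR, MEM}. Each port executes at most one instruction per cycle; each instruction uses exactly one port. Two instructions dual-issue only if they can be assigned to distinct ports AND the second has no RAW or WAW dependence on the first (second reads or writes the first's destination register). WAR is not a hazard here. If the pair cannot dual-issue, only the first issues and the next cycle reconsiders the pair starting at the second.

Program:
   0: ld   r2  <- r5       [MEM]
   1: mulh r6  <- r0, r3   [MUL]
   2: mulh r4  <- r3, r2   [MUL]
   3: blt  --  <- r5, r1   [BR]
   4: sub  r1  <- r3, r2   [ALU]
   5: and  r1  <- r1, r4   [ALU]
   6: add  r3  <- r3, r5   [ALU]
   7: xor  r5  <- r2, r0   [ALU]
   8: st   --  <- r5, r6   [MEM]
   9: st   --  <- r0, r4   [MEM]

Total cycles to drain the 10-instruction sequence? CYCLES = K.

CYCLES = 7

[0] i0&i1  ld.MEM+mulh.MUL  -- 2-wide
[1] i2&i3  mulh.MUL+blt.BR  -- 2-wide
[2] i4  sub.ALU  -- RAW+WAW r1
[3] i5&i6  and.ALU+add.ALU  -- 2-wide
[4] i7  xor.ALU  -- RAW r5
[5] i8  st.MEM  -- no-port MEM/MEM
[6] i9  st.MEM  -- tail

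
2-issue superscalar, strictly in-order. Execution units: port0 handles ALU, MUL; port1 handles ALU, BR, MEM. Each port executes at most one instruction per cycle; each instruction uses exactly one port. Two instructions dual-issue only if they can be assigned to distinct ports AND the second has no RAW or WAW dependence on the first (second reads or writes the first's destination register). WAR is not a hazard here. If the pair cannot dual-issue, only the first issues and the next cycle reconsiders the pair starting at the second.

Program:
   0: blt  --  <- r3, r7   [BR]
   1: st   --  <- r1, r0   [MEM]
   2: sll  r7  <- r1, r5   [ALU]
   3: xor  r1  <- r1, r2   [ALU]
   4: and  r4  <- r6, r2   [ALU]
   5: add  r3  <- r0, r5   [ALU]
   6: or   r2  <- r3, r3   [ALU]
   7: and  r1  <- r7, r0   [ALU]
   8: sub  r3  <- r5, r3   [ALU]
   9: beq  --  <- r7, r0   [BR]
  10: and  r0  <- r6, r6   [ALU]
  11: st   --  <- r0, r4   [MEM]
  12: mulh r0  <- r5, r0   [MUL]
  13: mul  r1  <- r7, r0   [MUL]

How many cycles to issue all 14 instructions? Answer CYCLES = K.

#0 head=0: blt.BR i0 no-port BR/MEM
#1 head=1: st.MEM/sll.ALU i1+i2 2-wide
#2 head=3: xor.ALU/and.ALU i3+i4 2-wide
#3 head=5: add.ALU i5 RAW r3
#4 head=6: or.ALU/and.ALU i6+i7 2-wide
#5 head=8: sub.ALU/beq.BR i8+i9 2-wide
#6 head=10: and.ALU i10 RAW r0
#7 head=11: st.MEM/mulh.MUL i11+i12 2-wide
#8 head=13: mul.MUL i13 tail

CYCLES = 9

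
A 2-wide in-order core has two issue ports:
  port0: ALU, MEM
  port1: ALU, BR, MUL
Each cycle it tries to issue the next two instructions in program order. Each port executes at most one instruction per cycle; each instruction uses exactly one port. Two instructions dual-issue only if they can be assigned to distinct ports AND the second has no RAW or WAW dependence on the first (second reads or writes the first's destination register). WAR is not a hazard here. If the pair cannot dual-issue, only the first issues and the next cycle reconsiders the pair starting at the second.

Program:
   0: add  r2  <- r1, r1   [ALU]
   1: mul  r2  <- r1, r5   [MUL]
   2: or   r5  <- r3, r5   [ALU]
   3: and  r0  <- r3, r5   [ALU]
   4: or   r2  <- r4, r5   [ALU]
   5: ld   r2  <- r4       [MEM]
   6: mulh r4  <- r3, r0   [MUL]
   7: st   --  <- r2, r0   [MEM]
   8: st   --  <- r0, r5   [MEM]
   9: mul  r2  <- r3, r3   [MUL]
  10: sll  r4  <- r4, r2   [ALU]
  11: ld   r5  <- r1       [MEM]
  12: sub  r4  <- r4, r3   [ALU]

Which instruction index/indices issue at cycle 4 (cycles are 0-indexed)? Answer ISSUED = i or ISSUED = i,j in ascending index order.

ISSUED = 7

t=0 i0:add ; WAW r2
t=1 i1,i2:mul/or ; dual
t=2 i3,i4:and/or ; dual
t=3 i5,i6:ld/mulh ; dual
t=4 i7:st ; no-port MEM/MEM
t=5 i8,i9:st/mul ; dual
t=6 i10,i11:sll/ld ; dual
t=7 i12:sub ; tail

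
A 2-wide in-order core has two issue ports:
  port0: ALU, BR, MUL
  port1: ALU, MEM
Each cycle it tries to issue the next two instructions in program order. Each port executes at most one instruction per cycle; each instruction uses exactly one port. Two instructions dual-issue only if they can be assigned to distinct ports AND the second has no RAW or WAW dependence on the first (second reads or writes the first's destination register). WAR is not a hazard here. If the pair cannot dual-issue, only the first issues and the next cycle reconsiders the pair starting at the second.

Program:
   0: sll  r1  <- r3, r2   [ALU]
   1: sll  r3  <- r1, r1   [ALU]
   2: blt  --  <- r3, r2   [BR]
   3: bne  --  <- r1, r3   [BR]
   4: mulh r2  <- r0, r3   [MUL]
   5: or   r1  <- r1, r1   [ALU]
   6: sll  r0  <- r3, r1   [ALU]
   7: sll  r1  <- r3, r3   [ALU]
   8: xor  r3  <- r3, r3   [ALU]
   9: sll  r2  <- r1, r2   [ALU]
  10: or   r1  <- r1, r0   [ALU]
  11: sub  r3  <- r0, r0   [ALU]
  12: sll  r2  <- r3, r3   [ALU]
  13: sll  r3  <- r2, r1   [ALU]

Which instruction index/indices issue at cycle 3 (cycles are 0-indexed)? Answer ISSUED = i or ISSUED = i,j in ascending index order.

c0: i0 sll  RAW r1
c1: i1 sll  RAW r3
c2: i2 blt  no-port BR/BR
c3: i3 bne  no-port BR/MUL
c4: i4+i5 mulh/or  2-wide
c5: i6+i7 sll/sll  2-wide
c6: i8+i9 xor/sll  2-wide
c7: i10+i11 or/sub  2-wide
c8: i12 sll  RAW r2
c9: i13 sll  tail

ISSUED = 3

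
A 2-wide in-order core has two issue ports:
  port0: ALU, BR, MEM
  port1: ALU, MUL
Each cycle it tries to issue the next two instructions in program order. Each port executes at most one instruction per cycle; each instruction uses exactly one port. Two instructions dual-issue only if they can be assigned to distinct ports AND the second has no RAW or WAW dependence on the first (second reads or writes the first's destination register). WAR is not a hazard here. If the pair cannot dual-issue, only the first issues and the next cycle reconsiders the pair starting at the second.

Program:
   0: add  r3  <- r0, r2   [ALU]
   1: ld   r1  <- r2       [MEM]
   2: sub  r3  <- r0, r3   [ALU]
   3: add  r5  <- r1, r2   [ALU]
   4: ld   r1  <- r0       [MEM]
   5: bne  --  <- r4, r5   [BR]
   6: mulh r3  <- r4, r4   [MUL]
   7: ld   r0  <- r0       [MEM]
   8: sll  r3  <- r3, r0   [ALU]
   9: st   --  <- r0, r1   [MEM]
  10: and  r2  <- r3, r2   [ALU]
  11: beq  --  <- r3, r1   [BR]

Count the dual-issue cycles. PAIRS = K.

  cy0 -> i0/i1 (add.ALU ld.MEM) 2-wide
  cy1 -> i2/i3 (sub.ALU add.ALU) 2-wide
  cy2 -> i4 (ld.MEM) no-port MEM/BR
  cy3 -> i5/i6 (bne.BR mulh.MUL) 2-wide
  cy4 -> i7 (ld.MEM) RAW r0
  cy5 -> i8/i9 (sll.ALU st.MEM) 2-wide
  cy6 -> i10/i11 (and.ALU beq.BR) 2-wide

PAIRS = 5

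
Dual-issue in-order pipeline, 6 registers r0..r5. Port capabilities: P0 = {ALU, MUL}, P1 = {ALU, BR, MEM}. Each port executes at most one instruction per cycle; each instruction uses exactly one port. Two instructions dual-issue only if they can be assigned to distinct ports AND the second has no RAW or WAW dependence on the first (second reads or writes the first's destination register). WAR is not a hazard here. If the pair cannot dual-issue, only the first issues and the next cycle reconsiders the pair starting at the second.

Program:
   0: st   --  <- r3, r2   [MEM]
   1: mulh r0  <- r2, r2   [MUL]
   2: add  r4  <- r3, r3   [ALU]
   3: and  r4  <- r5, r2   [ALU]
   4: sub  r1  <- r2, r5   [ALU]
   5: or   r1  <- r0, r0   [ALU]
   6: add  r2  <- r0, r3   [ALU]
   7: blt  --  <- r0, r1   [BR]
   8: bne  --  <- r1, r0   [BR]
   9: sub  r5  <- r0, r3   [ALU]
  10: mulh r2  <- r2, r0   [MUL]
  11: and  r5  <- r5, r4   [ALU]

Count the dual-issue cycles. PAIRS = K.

[0] i0+i1  st.MEM+mulh.MUL  -- 2-wide
[1] i2  add.ALU  -- WAW r4
[2] i3+i4  and.ALU+sub.ALU  -- 2-wide
[3] i5+i6  or.ALU+add.ALU  -- 2-wide
[4] i7  blt.BR  -- no-port BR/BR
[5] i8+i9  bne.BR+sub.ALU  -- 2-wide
[6] i10+i11  mulh.MUL+and.ALU  -- 2-wide

PAIRS = 5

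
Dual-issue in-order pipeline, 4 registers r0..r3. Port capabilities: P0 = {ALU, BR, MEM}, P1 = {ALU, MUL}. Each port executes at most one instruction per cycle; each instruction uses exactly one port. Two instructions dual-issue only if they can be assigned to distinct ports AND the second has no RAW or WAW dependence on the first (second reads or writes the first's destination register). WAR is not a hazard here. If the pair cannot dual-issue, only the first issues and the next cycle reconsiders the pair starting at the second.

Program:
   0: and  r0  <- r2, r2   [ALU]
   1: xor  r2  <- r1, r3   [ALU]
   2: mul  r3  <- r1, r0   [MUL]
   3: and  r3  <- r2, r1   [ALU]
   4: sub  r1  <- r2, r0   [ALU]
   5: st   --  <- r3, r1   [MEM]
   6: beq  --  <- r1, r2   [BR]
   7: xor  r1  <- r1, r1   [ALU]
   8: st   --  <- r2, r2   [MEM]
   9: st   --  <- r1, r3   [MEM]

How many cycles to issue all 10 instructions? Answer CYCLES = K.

[0] i0/i1  and.ALU xor.ALU  -- pair
[1] i2  mul.MUL  -- WAW r3
[2] i3/i4  and.ALU sub.ALU  -- pair
[3] i5  st.MEM  -- no-port MEM/BR
[4] i6/i7  beq.BR xor.ALU  -- pair
[5] i8  st.MEM  -- no-port MEM/MEM
[6] i9  st.MEM  -- tail

CYCLES = 7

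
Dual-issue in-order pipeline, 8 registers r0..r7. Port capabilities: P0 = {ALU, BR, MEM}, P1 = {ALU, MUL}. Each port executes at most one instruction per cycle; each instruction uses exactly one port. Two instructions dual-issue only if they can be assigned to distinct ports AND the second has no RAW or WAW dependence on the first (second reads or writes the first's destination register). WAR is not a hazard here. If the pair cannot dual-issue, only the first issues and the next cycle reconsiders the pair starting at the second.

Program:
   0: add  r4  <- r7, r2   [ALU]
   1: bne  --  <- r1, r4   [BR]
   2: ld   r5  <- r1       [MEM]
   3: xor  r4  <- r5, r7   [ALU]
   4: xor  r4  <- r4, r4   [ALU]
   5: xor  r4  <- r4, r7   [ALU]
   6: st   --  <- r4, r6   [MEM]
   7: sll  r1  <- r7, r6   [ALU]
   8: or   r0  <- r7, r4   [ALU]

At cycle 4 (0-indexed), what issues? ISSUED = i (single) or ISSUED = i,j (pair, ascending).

ISSUED = 4

#0 head=0: add.ALU i0 RAW r4
#1 head=1: bne.BR i1 no-port BR/MEM
#2 head=2: ld.MEM i2 RAW r5
#3 head=3: xor.ALU i3 RAW+WAW r4
#4 head=4: xor.ALU i4 RAW+WAW r4
#5 head=5: xor.ALU i5 RAW r4
#6 head=6: st.MEM sll.ALU i6/i7 pair
#7 head=8: or.ALU i8 tail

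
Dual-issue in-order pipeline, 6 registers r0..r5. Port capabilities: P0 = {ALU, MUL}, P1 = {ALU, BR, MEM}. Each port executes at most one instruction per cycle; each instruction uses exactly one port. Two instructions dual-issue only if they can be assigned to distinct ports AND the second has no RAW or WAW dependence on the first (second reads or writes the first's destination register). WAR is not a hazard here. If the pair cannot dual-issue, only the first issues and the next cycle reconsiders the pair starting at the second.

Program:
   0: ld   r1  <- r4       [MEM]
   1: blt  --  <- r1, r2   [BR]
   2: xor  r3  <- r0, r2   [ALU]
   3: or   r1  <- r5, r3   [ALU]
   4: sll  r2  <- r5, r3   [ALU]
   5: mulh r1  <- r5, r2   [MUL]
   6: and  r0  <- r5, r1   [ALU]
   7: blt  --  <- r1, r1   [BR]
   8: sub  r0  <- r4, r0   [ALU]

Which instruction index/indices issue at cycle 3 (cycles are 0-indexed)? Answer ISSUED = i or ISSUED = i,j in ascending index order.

#0 head=0: ld.MEM i0 no-port MEM/BR
#1 head=1: blt.BR+xor.ALU i1/i2 dual
#2 head=3: or.ALU+sll.ALU i3/i4 dual
#3 head=5: mulh.MUL i5 RAW r1
#4 head=6: and.ALU+blt.BR i6/i7 dual
#5 head=8: sub.ALU i8 tail

ISSUED = 5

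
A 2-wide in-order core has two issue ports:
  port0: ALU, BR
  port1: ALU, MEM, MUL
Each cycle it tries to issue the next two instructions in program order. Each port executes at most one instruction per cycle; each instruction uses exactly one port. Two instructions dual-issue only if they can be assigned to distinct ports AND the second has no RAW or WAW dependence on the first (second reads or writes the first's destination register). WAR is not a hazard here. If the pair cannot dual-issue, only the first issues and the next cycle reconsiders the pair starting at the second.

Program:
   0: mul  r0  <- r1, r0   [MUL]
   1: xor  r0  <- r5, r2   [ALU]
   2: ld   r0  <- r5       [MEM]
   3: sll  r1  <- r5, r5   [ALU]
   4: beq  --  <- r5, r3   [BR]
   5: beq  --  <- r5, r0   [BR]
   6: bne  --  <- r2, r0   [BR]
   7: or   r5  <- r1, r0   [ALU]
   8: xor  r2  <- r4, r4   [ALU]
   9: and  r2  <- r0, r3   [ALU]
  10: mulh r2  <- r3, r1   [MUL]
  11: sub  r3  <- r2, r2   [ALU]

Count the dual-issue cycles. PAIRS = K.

[0] i0  mul  -- WAW r0
[1] i1  xor  -- WAW r0
[2] i2+i3  ld;sll  -- 2-wide
[3] i4  beq  -- no-port BR/BR
[4] i5  beq  -- no-port BR/BR
[5] i6+i7  bne;or  -- 2-wide
[6] i8  xor  -- WAW r2
[7] i9  and  -- WAW r2
[8] i10  mulh  -- RAW r2
[9] i11  sub  -- tail

PAIRS = 2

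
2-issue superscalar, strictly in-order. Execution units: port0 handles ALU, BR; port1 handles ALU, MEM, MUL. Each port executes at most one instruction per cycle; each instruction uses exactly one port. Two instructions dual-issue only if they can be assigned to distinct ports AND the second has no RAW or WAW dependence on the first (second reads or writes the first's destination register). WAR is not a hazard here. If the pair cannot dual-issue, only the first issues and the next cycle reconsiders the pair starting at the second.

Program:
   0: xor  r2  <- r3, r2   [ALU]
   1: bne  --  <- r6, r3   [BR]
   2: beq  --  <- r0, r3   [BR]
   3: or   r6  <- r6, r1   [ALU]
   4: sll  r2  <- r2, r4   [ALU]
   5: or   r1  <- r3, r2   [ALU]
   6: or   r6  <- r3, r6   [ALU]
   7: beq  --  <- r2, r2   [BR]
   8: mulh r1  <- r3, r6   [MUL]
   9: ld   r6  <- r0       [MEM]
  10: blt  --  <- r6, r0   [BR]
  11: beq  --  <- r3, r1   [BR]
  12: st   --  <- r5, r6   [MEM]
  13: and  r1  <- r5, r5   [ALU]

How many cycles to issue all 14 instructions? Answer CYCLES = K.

CYCLES = 9

c0: i0+i1 xor.ALU;bne.BR  dual
c1: i2+i3 beq.BR;or.ALU  dual
c2: i4 sll.ALU  RAW r2
c3: i5+i6 or.ALU;or.ALU  dual
c4: i7+i8 beq.BR;mulh.MUL  dual
c5: i9 ld.MEM  RAW r6
c6: i10 blt.BR  no-port BR/BR
c7: i11+i12 beq.BR;st.MEM  dual
c8: i13 and.ALU  tail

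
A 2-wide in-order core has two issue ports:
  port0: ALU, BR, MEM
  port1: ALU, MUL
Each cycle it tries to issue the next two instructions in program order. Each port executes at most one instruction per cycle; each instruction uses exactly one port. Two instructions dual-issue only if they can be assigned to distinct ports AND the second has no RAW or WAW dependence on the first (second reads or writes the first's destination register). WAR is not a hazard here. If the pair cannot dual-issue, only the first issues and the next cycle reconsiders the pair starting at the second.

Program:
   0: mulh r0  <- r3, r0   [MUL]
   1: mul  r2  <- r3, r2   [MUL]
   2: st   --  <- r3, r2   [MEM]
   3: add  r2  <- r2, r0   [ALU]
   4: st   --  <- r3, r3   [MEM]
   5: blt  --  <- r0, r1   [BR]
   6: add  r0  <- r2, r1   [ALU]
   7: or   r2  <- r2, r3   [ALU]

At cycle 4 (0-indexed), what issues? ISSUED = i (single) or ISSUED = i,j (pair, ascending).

#0 head=0: mulh.MUL i0 no-port MUL/MUL
#1 head=1: mul.MUL i1 RAW r2
#2 head=2: st.MEM;add.ALU i2/i3 dual
#3 head=4: st.MEM i4 no-port MEM/BR
#4 head=5: blt.BR;add.ALU i5/i6 dual
#5 head=7: or.ALU i7 tail

ISSUED = 5,6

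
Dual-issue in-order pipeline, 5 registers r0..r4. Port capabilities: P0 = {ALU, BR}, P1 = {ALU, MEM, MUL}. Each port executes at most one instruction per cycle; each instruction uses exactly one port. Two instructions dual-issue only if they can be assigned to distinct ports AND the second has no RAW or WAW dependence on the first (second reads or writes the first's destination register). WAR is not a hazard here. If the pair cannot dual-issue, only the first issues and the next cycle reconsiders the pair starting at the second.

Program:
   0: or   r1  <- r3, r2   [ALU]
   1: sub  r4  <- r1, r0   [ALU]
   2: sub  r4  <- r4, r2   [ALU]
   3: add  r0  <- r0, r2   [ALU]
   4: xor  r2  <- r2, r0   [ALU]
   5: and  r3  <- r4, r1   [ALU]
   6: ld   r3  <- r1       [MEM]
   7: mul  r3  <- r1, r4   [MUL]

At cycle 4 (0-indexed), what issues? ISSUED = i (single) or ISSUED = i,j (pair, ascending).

0. or.ALU @i0  | RAW r1
1. sub.ALU @i1  | RAW+WAW r4
2. sub.ALU;add.ALU @i2+i3  | 2-wide
3. xor.ALU;and.ALU @i4+i5  | 2-wide
4. ld.MEM @i6  | no-port MEM/MUL
5. mul.MUL @i7  | tail

ISSUED = 6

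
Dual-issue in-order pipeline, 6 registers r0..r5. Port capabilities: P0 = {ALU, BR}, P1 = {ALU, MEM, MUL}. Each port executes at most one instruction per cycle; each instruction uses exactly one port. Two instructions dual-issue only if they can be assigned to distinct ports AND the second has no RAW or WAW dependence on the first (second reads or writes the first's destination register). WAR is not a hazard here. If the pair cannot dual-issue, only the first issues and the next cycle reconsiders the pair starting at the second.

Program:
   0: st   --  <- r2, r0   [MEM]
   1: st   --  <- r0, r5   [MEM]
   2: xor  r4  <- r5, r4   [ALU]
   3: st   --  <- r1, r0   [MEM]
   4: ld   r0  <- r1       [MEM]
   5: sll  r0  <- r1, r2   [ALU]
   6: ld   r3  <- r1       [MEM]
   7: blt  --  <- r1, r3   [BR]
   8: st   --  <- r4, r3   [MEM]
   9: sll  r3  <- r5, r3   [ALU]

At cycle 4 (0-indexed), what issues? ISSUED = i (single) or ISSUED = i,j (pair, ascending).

ISSUED = 5,6

[0] i0  st.MEM  -- no-port MEM/MEM
[1] i1/i2  st.MEM+xor.ALU  -- pair
[2] i3  st.MEM  -- no-port MEM/MEM
[3] i4  ld.MEM  -- WAW r0
[4] i5/i6  sll.ALU+ld.MEM  -- pair
[5] i7/i8  blt.BR+st.MEM  -- pair
[6] i9  sll.ALU  -- tail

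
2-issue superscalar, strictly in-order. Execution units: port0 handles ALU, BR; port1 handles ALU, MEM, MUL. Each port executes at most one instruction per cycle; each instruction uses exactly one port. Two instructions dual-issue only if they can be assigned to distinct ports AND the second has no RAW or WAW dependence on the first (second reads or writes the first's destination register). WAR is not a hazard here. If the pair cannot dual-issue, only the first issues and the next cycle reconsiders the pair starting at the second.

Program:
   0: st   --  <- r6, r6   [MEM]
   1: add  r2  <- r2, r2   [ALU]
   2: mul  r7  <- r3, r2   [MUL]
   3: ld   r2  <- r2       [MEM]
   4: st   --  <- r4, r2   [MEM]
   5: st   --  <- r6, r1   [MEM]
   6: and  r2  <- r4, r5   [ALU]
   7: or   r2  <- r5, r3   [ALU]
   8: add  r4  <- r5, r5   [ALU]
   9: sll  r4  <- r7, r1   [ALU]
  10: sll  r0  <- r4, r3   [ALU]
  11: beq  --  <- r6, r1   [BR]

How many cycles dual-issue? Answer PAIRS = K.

PAIRS = 4

#0 head=0: st.MEM;add.ALU i0+i1 dual
#1 head=2: mul.MUL i2 no-port MUL/MEM
#2 head=3: ld.MEM i3 no-port MEM/MEM
#3 head=4: st.MEM i4 no-port MEM/MEM
#4 head=5: st.MEM;and.ALU i5+i6 dual
#5 head=7: or.ALU;add.ALU i7+i8 dual
#6 head=9: sll.ALU i9 RAW r4
#7 head=10: sll.ALU;beq.BR i10+i11 dual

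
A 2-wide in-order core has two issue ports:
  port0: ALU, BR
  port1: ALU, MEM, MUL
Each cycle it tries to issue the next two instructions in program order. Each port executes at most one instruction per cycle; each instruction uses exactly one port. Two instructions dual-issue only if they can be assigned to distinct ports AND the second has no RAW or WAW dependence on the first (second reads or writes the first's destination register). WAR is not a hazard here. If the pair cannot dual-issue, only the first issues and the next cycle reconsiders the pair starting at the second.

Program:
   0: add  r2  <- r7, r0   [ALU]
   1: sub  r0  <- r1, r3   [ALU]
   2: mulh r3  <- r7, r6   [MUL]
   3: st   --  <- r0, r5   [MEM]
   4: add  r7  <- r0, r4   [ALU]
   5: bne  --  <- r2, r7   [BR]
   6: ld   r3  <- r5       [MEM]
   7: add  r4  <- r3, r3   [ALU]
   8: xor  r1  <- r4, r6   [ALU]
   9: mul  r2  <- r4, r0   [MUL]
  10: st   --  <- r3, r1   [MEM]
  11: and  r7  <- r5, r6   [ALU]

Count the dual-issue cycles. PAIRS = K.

  cy0 -> i0+i1 (add sub) pair
  cy1 -> i2 (mulh) no-port MUL/MEM
  cy2 -> i3+i4 (st add) pair
  cy3 -> i5+i6 (bne ld) pair
  cy4 -> i7 (add) RAW r4
  cy5 -> i8+i9 (xor mul) pair
  cy6 -> i10+i11 (st and) pair

PAIRS = 5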